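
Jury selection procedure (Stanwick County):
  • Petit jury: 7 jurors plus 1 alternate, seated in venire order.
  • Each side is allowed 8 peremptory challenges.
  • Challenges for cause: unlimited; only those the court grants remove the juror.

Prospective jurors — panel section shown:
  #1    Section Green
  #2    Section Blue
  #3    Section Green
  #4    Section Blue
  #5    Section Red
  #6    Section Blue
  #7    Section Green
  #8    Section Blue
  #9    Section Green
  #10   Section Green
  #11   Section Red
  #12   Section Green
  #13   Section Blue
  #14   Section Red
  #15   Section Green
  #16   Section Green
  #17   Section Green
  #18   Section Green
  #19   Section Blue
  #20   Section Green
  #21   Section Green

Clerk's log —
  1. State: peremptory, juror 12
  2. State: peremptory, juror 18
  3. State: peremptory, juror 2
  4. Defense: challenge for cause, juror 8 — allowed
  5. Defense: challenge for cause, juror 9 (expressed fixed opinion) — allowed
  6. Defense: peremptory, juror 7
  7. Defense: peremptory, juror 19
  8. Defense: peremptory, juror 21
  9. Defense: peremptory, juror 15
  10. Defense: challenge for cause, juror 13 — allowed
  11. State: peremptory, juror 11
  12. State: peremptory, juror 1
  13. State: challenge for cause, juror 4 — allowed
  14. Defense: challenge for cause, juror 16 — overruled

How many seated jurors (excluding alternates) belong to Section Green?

Removed: #1, #2, #4, #7, #8, #9, #11, #12, #13, #15, #18, #19, #21.
Seated jurors 1–7: #3, #5, #6, #10, #14, #16, #17 (alternates #20 not counted).
Of those, in Section Green: #3, #10, #16, #17 → 4.

4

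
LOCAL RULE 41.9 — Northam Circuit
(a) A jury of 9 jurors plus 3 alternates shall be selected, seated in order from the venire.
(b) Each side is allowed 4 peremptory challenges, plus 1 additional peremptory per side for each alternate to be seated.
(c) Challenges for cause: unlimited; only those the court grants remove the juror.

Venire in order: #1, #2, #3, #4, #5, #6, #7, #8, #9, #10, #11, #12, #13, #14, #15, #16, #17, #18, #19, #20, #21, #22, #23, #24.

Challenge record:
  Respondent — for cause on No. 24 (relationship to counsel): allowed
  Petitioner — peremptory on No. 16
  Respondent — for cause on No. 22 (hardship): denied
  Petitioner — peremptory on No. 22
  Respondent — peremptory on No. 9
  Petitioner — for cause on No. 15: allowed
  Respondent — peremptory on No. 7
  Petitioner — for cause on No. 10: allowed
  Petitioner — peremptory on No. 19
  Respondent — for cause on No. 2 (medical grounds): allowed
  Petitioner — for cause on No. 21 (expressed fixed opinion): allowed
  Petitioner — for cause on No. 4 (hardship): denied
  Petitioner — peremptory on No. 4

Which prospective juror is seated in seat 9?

Removed: #2, #4, #7, #9, #10, #15, #16, #19, #21, #22, #24.
Filling seats in venire order through position 9: #1, #3, #5, #6, #8, #11, #12, #13, #14.
So seat 9 is #14.

14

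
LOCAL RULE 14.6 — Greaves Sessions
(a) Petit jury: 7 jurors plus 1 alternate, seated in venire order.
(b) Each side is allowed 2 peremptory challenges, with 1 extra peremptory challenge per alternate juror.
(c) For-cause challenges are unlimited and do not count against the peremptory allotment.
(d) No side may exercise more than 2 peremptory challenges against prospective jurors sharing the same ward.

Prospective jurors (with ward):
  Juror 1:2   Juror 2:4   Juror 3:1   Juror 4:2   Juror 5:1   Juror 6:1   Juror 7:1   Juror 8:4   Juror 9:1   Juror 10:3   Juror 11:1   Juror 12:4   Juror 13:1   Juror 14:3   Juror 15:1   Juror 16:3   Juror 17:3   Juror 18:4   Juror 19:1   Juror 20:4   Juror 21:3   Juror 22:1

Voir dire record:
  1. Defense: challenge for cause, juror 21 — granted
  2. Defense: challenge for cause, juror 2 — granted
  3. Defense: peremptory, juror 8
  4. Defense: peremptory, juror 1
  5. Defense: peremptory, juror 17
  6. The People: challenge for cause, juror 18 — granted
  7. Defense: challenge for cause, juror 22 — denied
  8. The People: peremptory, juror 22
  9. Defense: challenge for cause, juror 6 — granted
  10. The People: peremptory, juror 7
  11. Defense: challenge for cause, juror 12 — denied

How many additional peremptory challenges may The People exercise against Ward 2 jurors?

The People peremptories so far: #22, #7 — 2 of 3 used, 1 left overall.
Against Ward 2: none yet — per-ward cap 2 leaves 2.
Binding limit: min(1, 2) = 1.

1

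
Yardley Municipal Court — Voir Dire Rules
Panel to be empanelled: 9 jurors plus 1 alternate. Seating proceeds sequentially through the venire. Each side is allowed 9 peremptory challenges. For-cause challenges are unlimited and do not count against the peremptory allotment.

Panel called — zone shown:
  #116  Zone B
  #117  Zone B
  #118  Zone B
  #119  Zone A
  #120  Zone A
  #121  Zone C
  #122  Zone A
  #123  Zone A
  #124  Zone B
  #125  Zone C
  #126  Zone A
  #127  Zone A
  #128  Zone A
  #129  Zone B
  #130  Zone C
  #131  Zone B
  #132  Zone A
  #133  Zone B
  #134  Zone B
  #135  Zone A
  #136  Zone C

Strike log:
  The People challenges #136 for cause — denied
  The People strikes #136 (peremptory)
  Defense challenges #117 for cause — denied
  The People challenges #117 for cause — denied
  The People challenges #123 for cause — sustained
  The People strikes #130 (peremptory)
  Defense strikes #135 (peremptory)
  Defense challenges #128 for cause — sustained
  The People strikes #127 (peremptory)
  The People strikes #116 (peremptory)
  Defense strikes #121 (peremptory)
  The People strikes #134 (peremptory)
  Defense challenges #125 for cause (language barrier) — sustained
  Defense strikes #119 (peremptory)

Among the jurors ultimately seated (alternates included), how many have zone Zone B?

6

Removed: #116, #119, #121, #123, #125, #127, #128, #130, #134, #135, #136.
Seated (10 incl. alternates): #117, #118, #120, #122, #124, #126, #129, #131, #132, #133.
Of those, in Zone B: #117, #118, #124, #129, #131, #133 → 6.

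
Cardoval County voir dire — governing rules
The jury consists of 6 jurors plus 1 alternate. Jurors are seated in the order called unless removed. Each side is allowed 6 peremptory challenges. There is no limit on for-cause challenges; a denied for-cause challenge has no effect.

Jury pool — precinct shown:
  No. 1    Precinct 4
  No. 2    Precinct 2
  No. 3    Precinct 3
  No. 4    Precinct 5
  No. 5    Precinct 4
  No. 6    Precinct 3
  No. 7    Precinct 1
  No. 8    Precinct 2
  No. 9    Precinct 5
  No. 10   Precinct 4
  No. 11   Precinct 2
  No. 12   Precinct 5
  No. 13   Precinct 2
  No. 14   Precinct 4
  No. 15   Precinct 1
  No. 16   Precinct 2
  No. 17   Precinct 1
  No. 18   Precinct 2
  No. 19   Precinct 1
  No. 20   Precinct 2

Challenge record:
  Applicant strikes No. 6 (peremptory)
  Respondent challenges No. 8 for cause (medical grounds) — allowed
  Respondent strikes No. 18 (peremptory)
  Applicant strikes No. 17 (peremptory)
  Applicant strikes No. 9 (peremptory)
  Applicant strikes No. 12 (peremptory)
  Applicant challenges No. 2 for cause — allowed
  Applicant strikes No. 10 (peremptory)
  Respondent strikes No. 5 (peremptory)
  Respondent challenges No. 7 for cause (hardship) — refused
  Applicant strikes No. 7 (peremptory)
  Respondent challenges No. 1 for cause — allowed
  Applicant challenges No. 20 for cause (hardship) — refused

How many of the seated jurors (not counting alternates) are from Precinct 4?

1

Removed: #1, #2, #5, #6, #7, #8, #9, #10, #12, #17, #18.
Seated jurors 1–6: #3, #4, #11, #13, #14, #15 (alternates #16 not counted).
Of those, in Precinct 4: #14 → 1.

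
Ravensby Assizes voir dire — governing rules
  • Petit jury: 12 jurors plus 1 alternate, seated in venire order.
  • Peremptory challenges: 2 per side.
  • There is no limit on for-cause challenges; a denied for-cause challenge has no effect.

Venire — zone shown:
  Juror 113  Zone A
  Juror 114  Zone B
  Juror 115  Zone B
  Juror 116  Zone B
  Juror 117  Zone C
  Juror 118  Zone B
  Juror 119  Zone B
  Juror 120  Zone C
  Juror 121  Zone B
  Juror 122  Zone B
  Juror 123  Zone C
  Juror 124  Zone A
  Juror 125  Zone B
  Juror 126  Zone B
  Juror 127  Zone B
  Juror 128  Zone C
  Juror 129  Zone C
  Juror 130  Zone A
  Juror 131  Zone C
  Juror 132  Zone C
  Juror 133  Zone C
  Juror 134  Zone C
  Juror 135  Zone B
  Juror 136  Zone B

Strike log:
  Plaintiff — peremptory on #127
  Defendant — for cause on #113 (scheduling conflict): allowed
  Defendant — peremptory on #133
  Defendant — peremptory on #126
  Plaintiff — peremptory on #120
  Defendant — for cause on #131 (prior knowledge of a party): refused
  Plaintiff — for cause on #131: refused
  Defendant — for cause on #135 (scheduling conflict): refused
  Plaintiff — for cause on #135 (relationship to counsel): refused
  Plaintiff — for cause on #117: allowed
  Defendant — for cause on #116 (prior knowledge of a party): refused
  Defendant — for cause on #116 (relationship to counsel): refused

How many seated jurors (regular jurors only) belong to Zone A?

Removed: #113, #117, #120, #126, #127, #133.
Seated jurors 1–12: #114, #115, #116, #118, #119, #121, #122, #123, #124, #125, #128, #129 (alternates #130 not counted).
Of those, in Zone A: #124 → 1.

1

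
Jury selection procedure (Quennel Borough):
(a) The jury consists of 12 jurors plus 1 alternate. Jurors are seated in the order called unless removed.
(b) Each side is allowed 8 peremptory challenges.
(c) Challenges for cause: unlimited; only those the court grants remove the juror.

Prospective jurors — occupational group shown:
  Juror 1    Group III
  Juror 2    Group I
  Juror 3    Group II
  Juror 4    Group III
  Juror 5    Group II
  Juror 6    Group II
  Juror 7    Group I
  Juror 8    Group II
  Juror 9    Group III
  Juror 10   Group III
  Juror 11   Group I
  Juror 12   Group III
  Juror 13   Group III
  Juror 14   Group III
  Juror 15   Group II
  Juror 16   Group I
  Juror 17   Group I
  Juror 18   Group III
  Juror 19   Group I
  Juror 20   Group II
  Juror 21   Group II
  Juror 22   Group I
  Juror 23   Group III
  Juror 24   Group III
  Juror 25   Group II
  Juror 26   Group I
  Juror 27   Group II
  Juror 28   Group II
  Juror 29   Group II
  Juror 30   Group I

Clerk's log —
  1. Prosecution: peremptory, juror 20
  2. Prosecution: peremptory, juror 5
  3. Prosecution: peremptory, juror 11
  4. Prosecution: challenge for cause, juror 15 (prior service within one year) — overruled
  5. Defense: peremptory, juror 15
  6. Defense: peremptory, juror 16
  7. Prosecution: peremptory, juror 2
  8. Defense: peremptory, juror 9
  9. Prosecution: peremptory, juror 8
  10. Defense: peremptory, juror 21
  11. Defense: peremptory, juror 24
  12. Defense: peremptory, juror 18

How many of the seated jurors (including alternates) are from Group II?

Removed: #2, #5, #8, #9, #11, #15, #16, #18, #20, #21, #24.
Seated (13 incl. alternates): #1, #3, #4, #6, #7, #10, #12, #13, #14, #17, #19, #22, #23.
Of those, in Group II: #3, #6 → 2.

2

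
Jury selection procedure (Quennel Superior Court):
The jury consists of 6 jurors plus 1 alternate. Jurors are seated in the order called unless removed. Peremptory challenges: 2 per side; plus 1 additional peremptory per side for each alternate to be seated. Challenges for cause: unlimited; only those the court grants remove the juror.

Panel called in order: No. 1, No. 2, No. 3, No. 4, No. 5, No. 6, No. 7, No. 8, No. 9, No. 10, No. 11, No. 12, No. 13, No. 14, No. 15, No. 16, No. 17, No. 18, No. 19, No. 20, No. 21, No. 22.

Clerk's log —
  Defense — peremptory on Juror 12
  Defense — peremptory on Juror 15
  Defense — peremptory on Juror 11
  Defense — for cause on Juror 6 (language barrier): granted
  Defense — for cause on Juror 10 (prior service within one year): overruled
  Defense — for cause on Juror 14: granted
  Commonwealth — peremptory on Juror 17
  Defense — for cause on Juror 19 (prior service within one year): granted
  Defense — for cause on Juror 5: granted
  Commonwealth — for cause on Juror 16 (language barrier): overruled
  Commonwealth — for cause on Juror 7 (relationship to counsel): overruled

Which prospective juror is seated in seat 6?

8

Removed: #5, #6, #11, #12, #14, #15, #17, #19. (#7, #10, #16 stay — for-cause denied.)
Filling seats in venire order through position 6: #1, #2, #3, #4, #7, #8.
So seat 6 is #8.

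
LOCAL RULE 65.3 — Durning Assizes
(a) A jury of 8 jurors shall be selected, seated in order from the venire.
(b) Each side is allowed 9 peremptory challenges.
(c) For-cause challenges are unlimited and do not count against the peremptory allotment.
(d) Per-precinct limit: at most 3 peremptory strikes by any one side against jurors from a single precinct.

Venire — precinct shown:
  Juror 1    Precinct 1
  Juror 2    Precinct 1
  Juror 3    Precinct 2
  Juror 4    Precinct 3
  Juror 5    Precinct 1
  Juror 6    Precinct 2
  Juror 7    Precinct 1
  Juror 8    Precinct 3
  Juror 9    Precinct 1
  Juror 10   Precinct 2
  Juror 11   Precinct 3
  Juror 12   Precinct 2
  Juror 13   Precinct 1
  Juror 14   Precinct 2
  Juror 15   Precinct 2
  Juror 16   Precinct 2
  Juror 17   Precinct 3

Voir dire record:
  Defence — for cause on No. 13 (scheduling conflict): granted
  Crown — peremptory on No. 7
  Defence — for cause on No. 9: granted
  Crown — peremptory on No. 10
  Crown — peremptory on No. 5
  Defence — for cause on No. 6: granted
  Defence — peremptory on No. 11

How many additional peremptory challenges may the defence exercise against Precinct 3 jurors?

2

Defence peremptories so far: #11 — 1 of 9 used, 8 left overall.
Against Precinct 3: #11 — 1 used; per-precinct cap 3 leaves 2.
Binding limit: min(8, 2) = 2.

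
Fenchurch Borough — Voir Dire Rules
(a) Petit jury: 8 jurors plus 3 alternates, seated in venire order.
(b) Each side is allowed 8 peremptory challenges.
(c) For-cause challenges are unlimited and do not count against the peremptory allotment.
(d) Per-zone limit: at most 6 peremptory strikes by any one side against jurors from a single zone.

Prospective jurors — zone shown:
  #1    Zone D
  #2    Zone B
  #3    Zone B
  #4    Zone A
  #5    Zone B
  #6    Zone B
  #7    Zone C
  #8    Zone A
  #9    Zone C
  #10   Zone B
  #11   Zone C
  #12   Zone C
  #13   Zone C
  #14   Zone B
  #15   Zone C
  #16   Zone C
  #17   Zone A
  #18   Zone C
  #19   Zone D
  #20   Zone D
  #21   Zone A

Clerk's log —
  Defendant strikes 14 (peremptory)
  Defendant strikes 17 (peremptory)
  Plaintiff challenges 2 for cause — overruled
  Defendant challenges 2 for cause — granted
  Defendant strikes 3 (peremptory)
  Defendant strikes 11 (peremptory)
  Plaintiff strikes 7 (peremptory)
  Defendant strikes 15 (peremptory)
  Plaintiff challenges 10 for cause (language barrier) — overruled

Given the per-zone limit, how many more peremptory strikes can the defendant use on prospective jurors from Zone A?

Defendant peremptories so far: #14, #17, #3, #11, #15 — 5 of 8 used, 3 left overall.
Against Zone A: #17 — 1 used; per-zone cap 6 leaves 5.
Binding limit: min(3, 5) = 3.

3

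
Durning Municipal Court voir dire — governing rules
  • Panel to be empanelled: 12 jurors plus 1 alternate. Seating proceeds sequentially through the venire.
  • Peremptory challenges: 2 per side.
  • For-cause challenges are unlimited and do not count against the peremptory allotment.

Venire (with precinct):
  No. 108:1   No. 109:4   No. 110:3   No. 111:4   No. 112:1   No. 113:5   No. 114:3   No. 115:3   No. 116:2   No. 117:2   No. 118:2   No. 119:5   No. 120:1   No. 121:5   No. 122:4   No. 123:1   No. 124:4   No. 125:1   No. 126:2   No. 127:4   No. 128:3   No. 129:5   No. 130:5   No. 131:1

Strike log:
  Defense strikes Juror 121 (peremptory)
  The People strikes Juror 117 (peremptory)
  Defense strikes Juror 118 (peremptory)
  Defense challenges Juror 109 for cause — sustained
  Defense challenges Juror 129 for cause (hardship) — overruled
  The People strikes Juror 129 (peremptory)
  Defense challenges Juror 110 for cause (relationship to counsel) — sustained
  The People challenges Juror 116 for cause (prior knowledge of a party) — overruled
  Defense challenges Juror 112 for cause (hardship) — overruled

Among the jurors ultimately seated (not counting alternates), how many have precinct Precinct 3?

Removed: #109, #110, #117, #118, #121, #129.
Seated jurors 1–12: #108, #111, #112, #113, #114, #115, #116, #119, #120, #122, #123, #124 (alternates #125 not counted).
Of those, in Precinct 3: #114, #115 → 2.

2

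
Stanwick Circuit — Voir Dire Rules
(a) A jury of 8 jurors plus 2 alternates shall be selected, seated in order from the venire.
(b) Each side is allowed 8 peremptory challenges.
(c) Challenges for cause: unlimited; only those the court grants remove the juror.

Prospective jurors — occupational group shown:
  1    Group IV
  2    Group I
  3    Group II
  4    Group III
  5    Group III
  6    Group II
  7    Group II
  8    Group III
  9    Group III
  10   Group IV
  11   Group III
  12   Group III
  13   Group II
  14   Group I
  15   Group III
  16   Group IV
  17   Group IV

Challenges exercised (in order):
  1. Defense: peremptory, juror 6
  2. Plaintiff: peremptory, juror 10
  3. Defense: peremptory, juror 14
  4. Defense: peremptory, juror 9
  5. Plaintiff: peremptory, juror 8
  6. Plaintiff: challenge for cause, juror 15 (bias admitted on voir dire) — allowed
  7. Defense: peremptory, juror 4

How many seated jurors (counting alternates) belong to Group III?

Removed: #4, #6, #8, #9, #10, #14, #15.
Seated (10 incl. alternates): #1, #2, #3, #5, #7, #11, #12, #13, #16, #17.
Of those, in Group III: #5, #11, #12 → 3.

3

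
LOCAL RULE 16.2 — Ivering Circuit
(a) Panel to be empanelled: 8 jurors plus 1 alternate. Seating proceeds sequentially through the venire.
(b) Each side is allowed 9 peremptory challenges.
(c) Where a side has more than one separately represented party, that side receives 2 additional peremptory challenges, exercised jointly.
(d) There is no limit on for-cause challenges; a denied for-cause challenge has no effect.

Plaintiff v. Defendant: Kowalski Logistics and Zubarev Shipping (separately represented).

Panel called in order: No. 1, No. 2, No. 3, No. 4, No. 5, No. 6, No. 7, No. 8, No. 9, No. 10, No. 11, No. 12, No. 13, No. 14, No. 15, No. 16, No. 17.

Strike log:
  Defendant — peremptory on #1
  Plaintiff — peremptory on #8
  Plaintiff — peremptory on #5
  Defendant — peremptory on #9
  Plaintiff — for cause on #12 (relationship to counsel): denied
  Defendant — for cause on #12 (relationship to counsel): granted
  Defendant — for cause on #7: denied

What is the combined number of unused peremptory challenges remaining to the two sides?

16

Plaintiff allotment: 9. Defendant allotment: 9 base + 2 multi-party = 11.
Plaintiff peremptories used: #8, #5 — 2 (the for-cause on #12 doesn't count).
Defendant peremptories used: #1, #9 — 2 (for-cause on #12, #7 don't count).
Remaining: (9 − 2) + (11 − 2) = 16.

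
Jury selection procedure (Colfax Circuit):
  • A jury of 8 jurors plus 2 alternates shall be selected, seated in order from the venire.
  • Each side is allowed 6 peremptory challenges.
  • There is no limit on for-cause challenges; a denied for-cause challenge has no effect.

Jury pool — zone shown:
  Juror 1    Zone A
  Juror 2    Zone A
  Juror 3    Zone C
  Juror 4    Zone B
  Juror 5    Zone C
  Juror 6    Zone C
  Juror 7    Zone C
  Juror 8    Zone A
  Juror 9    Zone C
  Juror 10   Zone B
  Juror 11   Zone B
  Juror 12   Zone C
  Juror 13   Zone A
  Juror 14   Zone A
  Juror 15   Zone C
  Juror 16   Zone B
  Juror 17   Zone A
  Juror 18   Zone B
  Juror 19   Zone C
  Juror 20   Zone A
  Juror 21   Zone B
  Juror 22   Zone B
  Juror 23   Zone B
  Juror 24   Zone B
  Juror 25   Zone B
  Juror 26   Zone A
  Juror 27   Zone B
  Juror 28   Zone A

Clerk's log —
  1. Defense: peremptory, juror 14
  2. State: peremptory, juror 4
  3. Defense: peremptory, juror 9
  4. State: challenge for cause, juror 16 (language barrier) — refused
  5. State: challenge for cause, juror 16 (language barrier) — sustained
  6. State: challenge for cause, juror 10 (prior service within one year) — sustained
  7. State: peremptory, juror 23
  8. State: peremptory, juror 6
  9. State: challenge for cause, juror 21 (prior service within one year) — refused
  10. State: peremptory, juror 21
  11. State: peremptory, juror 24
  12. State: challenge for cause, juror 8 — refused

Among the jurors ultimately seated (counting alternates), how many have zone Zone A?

4

Removed: #4, #6, #9, #10, #14, #16, #21, #23, #24.
Seated (10 incl. alternates): #1, #2, #3, #5, #7, #8, #11, #12, #13, #15.
Of those, in Zone A: #1, #2, #8, #13 → 4.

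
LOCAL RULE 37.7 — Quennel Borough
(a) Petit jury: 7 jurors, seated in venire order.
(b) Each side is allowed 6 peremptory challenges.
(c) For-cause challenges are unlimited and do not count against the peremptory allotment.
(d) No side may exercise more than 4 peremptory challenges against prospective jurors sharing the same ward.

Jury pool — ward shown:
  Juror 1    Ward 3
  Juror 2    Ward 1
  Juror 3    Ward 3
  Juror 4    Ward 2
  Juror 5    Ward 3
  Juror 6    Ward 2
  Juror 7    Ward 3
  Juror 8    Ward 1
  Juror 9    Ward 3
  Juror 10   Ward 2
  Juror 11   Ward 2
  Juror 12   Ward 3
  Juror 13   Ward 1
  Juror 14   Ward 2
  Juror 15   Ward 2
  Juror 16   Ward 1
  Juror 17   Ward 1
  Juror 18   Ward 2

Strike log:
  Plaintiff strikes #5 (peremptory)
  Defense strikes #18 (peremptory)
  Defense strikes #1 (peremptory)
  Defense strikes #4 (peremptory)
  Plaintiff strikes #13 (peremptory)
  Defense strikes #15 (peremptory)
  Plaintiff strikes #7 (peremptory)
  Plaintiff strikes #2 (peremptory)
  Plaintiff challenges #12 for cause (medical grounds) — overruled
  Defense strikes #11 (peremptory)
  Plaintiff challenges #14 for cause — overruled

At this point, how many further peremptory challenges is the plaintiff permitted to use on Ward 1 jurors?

2

Plaintiff peremptories so far: #5, #13, #7, #2 — 4 of 6 used, 2 left overall.
Against Ward 1: #13, #2 — 2 used; per-ward cap 4 leaves 2.
Binding limit: min(2, 2) = 2.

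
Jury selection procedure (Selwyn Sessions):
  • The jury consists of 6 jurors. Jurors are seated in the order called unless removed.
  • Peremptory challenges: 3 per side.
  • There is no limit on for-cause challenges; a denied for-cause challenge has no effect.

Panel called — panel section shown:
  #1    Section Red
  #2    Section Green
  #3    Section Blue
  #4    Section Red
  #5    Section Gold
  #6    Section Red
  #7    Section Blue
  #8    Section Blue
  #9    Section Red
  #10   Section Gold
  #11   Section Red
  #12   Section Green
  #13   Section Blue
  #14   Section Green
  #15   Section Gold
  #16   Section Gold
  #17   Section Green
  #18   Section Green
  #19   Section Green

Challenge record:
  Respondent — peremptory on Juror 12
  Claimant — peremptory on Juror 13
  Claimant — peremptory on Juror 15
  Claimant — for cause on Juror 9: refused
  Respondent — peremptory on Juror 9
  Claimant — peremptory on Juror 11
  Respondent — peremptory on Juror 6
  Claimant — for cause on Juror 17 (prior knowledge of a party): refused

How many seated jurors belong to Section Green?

Removed: #6, #9, #11, #12, #13, #15.
Seated jurors 1–6: #1, #2, #3, #4, #5, #7.
Of those, in Section Green: #2 → 1.

1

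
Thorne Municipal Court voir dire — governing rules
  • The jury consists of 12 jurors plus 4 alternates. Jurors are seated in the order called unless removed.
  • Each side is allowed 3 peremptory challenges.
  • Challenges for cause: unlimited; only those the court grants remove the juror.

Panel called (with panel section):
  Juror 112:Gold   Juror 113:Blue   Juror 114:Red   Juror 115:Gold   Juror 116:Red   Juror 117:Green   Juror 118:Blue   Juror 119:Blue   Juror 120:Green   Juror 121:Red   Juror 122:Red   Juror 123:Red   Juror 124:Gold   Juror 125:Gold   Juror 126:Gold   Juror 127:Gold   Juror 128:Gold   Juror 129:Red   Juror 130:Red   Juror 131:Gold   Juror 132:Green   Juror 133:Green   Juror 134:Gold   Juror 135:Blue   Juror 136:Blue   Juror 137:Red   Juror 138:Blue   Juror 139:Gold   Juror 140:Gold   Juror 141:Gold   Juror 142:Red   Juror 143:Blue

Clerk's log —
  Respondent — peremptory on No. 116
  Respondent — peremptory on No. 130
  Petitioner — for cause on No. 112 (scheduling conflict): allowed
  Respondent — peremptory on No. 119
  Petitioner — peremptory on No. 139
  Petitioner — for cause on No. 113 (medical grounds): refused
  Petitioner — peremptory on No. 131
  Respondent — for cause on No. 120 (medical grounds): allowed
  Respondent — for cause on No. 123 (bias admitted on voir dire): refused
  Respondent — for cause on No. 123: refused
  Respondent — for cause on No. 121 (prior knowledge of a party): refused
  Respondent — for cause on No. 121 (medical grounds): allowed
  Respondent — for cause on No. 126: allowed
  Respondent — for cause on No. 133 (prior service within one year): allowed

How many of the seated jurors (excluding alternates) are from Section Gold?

5

Removed: #112, #116, #119, #120, #121, #126, #130, #131, #133, #139.
Seated jurors 1–12: #113, #114, #115, #117, #118, #122, #123, #124, #125, #127, #128, #129 (alternates #132, #134, #135, #136 not counted).
Of those, in Section Gold: #115, #124, #125, #127, #128 → 5.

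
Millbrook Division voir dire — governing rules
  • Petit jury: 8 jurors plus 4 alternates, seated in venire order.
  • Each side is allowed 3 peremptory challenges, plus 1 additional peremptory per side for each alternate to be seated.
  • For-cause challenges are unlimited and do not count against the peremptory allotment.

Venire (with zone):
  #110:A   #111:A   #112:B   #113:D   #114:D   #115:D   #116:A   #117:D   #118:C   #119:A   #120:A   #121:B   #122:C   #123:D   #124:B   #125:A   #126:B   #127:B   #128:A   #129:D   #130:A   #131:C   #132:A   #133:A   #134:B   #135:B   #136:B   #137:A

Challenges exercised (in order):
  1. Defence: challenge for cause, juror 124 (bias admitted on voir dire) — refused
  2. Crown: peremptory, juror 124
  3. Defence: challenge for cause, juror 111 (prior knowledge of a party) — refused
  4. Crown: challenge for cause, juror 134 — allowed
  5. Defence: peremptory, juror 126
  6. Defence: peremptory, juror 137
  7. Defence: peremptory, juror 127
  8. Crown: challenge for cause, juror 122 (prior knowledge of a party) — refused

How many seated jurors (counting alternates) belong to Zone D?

4

Removed: #124, #126, #127, #134, #137.
Seated (12 incl. alternates): #110, #111, #112, #113, #114, #115, #116, #117, #118, #119, #120, #121.
Of those, in Zone D: #113, #114, #115, #117 → 4.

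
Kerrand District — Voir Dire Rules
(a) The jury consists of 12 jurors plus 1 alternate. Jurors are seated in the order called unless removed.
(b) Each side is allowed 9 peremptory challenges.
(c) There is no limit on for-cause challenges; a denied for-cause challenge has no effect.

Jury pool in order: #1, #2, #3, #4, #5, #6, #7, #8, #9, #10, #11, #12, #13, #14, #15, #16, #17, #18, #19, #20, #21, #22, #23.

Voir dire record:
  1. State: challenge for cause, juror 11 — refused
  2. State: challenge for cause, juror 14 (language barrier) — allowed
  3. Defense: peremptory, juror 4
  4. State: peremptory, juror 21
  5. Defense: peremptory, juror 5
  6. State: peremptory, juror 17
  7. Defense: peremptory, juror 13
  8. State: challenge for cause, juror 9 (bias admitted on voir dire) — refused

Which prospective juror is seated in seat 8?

10

Removed: #4, #5, #13, #14, #17, #21. (#9, #11 stay — for-cause denied.)
Filling seats in venire order through position 8: #1, #2, #3, #6, #7, #8, #9, #10.
So seat 8 is #10.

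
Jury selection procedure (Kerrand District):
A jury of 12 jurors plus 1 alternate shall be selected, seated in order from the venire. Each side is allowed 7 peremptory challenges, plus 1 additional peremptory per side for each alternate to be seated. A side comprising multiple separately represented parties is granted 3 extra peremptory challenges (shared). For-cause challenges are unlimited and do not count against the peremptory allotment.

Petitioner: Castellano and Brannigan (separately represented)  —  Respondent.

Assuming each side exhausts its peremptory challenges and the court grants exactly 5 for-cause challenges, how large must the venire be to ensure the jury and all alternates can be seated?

Seats to fill: 12 + 1 alternates = 13.
Peremptories — Petitioner: 7 + 1×1 + 3 = 11; Respondent: 7 + 1×1 = 8; total 19.
For-cause removals: 5.
Minimum venire: 13 + 19 + 5 = 37.

37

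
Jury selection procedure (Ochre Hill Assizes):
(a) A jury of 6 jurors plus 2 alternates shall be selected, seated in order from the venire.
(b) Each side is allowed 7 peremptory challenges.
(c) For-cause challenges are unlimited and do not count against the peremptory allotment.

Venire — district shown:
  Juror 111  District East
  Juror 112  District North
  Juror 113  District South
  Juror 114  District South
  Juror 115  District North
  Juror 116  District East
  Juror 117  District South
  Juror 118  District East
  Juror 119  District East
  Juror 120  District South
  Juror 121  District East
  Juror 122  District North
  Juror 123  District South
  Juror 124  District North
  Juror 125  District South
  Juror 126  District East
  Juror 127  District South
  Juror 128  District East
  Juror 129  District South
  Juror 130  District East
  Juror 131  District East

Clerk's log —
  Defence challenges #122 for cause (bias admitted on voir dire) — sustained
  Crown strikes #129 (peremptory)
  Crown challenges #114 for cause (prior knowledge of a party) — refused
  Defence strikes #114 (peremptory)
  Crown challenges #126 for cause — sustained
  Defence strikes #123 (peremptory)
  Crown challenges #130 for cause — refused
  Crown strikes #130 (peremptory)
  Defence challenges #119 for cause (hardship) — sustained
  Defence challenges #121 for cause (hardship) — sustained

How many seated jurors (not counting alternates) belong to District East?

Removed: #114, #119, #121, #122, #123, #126, #129, #130.
Seated jurors 1–6: #111, #112, #113, #115, #116, #117 (alternates #118, #120 not counted).
Of those, in District East: #111, #116 → 2.

2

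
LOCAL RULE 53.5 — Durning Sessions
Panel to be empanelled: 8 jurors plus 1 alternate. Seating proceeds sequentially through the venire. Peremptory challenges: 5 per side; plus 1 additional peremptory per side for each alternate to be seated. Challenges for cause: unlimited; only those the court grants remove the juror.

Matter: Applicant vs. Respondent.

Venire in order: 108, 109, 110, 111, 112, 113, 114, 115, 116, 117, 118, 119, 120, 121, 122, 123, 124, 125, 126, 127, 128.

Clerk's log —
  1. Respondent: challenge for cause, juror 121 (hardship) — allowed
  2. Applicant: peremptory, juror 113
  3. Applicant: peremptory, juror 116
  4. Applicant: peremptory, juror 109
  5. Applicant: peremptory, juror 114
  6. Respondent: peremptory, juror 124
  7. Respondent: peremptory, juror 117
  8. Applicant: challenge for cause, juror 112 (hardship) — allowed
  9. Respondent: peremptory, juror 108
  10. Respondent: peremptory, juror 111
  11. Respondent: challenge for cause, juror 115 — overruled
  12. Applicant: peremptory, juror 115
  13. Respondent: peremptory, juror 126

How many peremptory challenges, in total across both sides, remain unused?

2

Applicant allotment: 5 base + 1 × 1 alternate = 6. Respondent allotment: 5 base + 1 × 1 alternate = 6.
Applicant peremptories used: #113, #116, #109, #114, #115 — 5 (the for-cause on #112 doesn't count).
Respondent peremptories used: #124, #117, #108, #111, #126 — 5 (for-cause on #121, #115 don't count).
Remaining: (6 − 5) + (6 − 5) = 2.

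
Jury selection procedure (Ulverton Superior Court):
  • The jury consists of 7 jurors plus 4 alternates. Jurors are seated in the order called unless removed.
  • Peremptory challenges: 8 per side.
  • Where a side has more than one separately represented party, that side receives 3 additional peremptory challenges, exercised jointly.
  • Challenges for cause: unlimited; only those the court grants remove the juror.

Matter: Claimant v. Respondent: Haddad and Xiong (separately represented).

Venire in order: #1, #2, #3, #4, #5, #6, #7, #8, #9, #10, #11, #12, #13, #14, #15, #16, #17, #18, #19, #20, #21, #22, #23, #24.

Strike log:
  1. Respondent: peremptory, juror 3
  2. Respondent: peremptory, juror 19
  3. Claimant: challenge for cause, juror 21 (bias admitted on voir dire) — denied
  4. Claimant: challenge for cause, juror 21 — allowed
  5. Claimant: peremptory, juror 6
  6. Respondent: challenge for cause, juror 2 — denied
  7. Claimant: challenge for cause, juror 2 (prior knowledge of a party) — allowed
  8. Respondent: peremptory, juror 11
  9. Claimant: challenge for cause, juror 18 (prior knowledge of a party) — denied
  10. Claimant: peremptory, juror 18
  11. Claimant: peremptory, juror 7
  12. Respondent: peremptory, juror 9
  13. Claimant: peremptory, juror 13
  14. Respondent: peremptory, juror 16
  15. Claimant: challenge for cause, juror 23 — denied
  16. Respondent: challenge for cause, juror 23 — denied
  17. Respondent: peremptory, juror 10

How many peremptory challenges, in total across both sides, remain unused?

9

Claimant allotment: 8. Respondent allotment: 8 base + 3 multi-party = 11.
Claimant peremptories used: #6, #18, #7, #13 — 4 (for-cause on #21, #21, #2, #18, #23 don't count).
Respondent peremptories used: #3, #19, #11, #9, #16, #10 — 6 (for-cause on #2, #23 don't count).
Remaining: (8 − 4) + (11 − 6) = 9.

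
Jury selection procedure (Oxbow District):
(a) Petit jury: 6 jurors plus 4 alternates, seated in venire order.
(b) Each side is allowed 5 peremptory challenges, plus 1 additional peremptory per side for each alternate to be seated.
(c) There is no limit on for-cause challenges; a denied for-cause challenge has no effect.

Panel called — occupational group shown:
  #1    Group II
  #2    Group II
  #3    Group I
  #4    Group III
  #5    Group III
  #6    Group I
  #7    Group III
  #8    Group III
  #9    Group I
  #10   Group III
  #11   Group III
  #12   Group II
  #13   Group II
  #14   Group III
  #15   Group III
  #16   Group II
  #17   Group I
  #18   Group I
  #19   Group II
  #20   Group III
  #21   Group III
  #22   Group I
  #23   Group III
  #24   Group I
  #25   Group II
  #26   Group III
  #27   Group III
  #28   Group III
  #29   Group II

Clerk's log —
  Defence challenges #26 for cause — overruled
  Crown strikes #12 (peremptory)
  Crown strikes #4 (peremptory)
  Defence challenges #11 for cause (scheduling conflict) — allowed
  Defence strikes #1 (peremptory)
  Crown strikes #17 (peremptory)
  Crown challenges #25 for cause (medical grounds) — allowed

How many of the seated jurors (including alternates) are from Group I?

Removed: #1, #4, #11, #12, #17, #25.
Seated (10 incl. alternates): #2, #3, #5, #6, #7, #8, #9, #10, #13, #14.
Of those, in Group I: #3, #6, #9 → 3.

3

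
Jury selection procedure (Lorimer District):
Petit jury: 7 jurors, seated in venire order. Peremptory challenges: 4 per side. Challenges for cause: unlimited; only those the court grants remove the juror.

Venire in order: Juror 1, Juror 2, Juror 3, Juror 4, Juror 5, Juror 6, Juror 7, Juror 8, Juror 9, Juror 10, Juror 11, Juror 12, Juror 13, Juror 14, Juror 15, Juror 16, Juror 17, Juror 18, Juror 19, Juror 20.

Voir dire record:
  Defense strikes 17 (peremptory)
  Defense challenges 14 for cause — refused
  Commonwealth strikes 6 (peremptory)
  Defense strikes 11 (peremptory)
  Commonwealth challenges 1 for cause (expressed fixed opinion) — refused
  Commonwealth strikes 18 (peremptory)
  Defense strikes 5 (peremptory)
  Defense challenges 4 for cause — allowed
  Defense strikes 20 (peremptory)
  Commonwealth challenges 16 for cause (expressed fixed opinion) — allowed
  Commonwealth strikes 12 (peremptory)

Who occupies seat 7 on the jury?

10

Removed: #4, #5, #6, #11, #12, #16, #17, #18, #20. (#1, #14 stay — for-cause denied.)
Seating in order: seats 1–7 → #1, #2, #3, #7, #8, #9, #10.
So seat 7 is #10.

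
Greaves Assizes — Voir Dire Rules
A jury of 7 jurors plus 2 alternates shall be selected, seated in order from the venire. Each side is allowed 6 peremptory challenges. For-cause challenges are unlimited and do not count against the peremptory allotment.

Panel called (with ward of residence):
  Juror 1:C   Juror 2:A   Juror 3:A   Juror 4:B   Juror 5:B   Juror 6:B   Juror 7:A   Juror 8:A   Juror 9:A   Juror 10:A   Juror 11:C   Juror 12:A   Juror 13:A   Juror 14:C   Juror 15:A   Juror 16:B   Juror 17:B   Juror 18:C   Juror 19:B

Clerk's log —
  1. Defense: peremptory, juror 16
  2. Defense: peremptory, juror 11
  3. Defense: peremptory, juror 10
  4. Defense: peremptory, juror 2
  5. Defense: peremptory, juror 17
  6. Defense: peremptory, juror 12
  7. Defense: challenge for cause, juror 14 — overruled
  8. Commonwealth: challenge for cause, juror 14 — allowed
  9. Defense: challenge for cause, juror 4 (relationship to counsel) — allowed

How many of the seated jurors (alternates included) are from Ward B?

2

Removed: #2, #4, #10, #11, #12, #14, #16, #17.
Seated (9 incl. alternates): #1, #3, #5, #6, #7, #8, #9, #13, #15.
Of those, in Ward B: #5, #6 → 2.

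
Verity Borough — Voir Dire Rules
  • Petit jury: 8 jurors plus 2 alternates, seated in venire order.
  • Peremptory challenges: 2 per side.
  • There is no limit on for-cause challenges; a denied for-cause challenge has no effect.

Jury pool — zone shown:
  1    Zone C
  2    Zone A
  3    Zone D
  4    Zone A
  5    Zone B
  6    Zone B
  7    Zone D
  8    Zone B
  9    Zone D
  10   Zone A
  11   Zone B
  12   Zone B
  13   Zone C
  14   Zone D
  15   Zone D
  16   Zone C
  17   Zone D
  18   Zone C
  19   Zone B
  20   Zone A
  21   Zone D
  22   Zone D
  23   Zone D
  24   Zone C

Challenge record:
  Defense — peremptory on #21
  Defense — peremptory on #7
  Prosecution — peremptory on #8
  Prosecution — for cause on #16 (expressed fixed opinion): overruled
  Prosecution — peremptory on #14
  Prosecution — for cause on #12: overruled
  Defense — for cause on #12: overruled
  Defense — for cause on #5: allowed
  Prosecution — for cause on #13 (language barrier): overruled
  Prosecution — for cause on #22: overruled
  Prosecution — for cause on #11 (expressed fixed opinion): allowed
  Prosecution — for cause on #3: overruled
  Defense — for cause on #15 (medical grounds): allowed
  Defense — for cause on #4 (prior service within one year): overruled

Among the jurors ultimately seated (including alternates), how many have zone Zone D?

2

Removed: #5, #7, #8, #11, #14, #15, #21.
Seated (10 incl. alternates): #1, #2, #3, #4, #6, #9, #10, #12, #13, #16.
Of those, in Zone D: #3, #9 → 2.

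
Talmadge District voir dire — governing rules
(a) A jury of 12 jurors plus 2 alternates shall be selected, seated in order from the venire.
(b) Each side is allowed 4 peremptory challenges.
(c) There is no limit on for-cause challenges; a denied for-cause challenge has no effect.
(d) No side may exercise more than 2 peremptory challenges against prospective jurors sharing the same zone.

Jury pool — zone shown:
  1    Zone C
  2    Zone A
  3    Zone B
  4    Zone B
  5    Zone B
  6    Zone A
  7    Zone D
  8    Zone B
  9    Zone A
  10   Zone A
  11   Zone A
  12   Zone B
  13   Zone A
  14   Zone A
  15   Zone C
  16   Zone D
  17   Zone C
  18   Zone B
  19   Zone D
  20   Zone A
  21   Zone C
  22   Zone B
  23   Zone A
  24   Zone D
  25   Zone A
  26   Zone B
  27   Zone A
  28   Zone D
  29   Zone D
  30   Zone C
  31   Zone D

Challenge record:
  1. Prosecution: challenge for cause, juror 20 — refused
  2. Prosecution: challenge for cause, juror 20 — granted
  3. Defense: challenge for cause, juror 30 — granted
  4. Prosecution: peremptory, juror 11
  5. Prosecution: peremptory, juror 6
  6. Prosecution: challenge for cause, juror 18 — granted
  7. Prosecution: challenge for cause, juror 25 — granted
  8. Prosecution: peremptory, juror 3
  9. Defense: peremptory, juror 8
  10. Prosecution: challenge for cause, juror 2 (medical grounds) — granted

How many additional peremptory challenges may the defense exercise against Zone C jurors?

Defense peremptories so far: #8 — 1 of 4 used, 3 left overall.
Against Zone C: none yet — per-zone cap 2 leaves 2.
Binding limit: min(3, 2) = 2.

2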